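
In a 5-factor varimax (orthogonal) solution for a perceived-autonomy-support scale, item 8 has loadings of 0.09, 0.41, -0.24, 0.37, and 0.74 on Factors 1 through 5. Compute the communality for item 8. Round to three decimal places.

0.918

h² = 0.09² + 0.41² + (-0.24)² + 0.37² + 0.74² = 0.0081 + 0.1681 + 0.0576 + 0.1369 + 0.5476 = 0.9183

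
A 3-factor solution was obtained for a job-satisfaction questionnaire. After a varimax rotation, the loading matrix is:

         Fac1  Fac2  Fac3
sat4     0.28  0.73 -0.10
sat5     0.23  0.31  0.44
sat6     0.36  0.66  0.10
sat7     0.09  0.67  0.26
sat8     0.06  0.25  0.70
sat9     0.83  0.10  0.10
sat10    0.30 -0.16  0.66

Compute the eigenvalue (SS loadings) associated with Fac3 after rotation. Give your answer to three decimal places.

1.217

SS loadings for Fac3 = (-0.10)² + 0.44² + 0.10² + 0.26² + 0.70² + 0.10² + 0.66² = 0.0100 + 0.1936 + 0.0100 + 0.0676 + 0.4900 + 0.0100 + 0.4356 = 1.2168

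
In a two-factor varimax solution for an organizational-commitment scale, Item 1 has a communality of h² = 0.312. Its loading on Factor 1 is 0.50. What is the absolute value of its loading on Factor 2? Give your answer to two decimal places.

0.25

Under orthogonal rotation h² = Σλ², so λ_Factor 2² = h² − (0.2500) = 0.312 − 0.2500 = 0.0620.
|λ| = √0.0620 = 0.2490.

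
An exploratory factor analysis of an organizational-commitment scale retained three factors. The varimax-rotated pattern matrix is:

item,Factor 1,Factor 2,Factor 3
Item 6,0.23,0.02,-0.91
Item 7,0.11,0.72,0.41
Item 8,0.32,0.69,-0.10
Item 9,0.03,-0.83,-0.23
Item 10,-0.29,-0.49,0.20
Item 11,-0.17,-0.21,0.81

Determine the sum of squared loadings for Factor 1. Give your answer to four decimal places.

SS loadings for Factor 1 = 0.23² + 0.11² + 0.32² + 0.03² + (-0.29)² + (-0.17)² = 0.0529 + 0.0121 + 0.1024 + 0.0009 + 0.0841 + 0.0289 = 0.2813

0.2813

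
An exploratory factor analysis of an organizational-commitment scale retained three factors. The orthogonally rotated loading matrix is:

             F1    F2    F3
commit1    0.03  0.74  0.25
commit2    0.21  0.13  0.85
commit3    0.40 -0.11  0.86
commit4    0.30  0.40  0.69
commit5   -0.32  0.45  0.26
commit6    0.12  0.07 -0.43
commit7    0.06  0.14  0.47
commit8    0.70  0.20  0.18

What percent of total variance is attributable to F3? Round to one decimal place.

SS loadings for F3 = 0.25² + 0.85² + 0.86² + 0.69² + 0.26² + (-0.43)² + 0.47² + 0.18² = 2.5065
With 8 standardized items, total variance = 8. Proportion = 2.5065/8 = 0.3133 → 31.33%.

31.3%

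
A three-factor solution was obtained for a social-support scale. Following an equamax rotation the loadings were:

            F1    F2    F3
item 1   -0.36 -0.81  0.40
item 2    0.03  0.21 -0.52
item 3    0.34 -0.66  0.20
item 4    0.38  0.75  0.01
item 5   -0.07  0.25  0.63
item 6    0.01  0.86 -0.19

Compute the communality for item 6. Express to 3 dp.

h² = 0.01² + 0.86² + (-0.19)² = 0.0001 + 0.7396 + 0.0361 = 0.7758

0.776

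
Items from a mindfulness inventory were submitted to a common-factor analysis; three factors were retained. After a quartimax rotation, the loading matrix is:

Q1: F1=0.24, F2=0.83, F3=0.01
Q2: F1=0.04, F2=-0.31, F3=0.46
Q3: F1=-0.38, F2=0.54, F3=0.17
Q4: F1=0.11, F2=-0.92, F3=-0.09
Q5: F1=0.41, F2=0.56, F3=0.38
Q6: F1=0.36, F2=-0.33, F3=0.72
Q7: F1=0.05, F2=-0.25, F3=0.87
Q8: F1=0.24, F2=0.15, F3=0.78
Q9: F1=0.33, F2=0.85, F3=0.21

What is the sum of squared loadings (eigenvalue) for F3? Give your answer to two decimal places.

2.32

SS loadings for F3 = 0.01² + 0.46² + 0.17² + (-0.09)² + 0.38² + 0.72² + 0.87² + 0.78² + 0.21² = 0.0001 + 0.2116 + 0.0289 + 0.0081 + 0.1444 + 0.5184 + 0.7569 + 0.6084 + 0.0441 = 2.3209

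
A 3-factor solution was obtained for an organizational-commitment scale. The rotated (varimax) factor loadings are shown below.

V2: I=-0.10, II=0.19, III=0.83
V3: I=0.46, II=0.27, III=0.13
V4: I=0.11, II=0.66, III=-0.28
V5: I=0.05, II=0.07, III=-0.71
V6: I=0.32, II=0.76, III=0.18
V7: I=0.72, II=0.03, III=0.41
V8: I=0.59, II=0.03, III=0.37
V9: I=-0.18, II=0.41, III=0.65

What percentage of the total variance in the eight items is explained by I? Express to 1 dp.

SS loadings for I = (-0.10)² + 0.46² + 0.11² + 0.05² + 0.32² + 0.72² + 0.59² + (-0.18)² = 1.2375
With 8 standardized items, total variance = 8. Proportion = 1.2375/8 = 0.1547 → 15.47%.

15.5%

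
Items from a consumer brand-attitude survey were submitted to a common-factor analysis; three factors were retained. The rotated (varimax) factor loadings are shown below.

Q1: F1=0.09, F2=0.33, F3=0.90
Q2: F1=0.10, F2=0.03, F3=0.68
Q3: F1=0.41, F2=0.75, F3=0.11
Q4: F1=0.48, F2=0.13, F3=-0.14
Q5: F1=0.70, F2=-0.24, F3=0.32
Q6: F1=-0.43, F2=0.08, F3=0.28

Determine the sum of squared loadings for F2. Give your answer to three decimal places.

SS loadings for F2 = 0.33² + 0.03² + 0.75² + 0.13² + (-0.24)² + 0.08² = 0.1089 + 0.0009 + 0.5625 + 0.0169 + 0.0576 + 0.0064 = 0.7532

0.753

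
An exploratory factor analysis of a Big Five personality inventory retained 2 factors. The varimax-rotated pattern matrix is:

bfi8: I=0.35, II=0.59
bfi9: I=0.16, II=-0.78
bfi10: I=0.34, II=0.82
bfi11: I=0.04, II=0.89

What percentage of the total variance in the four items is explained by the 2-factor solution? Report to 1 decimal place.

67.2%

Communalities: 0.4706, 0.6340, 0.7880, 0.7937; Σh² = 2.6863.
Total variance with 4 standardized items is 4, so the solution explains 2.6863/4 = 0.6716 = 67.16%.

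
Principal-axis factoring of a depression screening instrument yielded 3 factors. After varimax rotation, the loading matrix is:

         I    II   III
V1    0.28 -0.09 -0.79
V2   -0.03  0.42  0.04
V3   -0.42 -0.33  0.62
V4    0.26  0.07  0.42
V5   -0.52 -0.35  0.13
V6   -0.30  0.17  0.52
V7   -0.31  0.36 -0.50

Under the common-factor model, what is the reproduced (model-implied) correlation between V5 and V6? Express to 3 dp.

r̂ = Σ λ_i·λ_j across factors = (-0.52)(-0.30) + (-0.35)(0.17) + (0.13)(0.52)
  = +0.1560 -0.0595 +0.0676 = 0.1641

0.164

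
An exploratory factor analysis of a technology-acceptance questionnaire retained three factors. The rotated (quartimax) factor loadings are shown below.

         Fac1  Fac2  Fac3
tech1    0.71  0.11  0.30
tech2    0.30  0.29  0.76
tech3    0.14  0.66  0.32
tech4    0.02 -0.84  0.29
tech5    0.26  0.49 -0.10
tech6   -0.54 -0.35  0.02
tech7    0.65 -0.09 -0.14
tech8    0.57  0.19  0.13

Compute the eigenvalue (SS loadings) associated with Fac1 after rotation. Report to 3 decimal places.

SS loadings for Fac1 = 0.71² + 0.30² + 0.14² + 0.02² + 0.26² + (-0.54)² + 0.65² + 0.57² = 0.5041 + 0.0900 + 0.0196 + 0.0004 + 0.0676 + 0.2916 + 0.4225 + 0.3249 = 1.7207

1.721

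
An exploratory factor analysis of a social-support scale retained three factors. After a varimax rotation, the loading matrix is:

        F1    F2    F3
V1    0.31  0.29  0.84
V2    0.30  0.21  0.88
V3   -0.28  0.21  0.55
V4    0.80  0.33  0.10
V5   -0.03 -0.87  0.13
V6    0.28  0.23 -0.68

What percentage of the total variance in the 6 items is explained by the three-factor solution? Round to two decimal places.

72.44%

SS loadings by factor: 0.9838, 1.0910, 2.2718; total = 4.3466.
Total variance with 6 standardized items is 6, so the solution explains 4.3466/6 = 0.7244 = 72.44%.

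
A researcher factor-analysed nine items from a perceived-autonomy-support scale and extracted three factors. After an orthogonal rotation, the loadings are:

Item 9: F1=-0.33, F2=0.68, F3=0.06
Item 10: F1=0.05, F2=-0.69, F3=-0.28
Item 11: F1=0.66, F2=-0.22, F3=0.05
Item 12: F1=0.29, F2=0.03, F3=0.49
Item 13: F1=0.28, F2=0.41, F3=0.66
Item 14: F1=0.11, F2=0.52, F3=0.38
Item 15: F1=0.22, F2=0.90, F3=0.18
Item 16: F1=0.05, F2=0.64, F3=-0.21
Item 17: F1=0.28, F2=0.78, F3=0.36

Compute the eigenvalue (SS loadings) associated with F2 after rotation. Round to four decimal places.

3.2543

SS loadings for F2 = 0.68² + (-0.69)² + (-0.22)² + 0.03² + 0.41² + 0.52² + 0.90² + 0.64² + 0.78² = 0.4624 + 0.4761 + 0.0484 + 0.0009 + 0.1681 + 0.2704 + 0.8100 + 0.4096 + 0.6084 = 3.2543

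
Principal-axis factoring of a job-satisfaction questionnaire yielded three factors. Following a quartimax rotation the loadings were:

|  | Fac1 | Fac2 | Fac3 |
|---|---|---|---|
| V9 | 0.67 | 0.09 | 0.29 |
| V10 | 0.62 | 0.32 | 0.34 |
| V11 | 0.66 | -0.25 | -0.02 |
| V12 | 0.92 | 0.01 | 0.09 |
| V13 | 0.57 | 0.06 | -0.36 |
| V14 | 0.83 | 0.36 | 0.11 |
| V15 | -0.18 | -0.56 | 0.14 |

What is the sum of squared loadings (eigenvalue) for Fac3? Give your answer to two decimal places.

SS loadings for Fac3 = 0.29² + 0.34² + (-0.02)² + 0.09² + (-0.36)² + 0.11² + 0.14² = 0.0841 + 0.1156 + 0.0004 + 0.0081 + 0.1296 + 0.0121 + 0.0196 = 0.3695

0.37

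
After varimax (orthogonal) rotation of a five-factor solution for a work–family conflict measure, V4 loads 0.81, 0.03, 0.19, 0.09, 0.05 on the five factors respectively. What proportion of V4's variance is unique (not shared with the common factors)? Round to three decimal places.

0.296

h² = 0.81² + 0.03² + 0.19² + 0.09² + 0.05² = 0.6561 + 0.0009 + 0.0361 + 0.0081 + 0.0025 = 0.7037
Uniqueness u² = 1 − h² = 1 − 0.7037 = 0.2963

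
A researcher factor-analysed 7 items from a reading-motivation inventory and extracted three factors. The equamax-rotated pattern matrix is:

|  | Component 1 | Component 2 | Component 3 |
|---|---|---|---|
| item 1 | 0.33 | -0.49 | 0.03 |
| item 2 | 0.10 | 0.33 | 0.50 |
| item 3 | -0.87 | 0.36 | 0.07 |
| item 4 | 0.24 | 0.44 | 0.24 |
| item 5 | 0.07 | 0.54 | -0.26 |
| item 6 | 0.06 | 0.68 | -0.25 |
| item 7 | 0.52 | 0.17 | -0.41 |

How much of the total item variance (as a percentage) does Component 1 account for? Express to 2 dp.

SS loadings for Component 1 = 0.33² + 0.10² + (-0.87)² + 0.24² + 0.07² + 0.06² + 0.52² = 1.2123
With 7 standardized items, total variance = 7. Proportion = 1.2123/7 = 0.1732 → 17.32%.

17.32%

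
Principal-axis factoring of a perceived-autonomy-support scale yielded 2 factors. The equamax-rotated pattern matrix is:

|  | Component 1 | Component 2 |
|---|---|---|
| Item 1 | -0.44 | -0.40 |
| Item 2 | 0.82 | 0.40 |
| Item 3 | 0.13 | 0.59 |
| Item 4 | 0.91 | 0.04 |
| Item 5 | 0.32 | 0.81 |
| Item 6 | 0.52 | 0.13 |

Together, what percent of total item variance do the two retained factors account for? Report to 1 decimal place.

57.1%

SS loadings by factor: 2.0838, 1.3427; total = 3.4265.
Total variance with 6 standardized items is 6, so the solution explains 3.4265/6 = 0.5711 = 57.11%.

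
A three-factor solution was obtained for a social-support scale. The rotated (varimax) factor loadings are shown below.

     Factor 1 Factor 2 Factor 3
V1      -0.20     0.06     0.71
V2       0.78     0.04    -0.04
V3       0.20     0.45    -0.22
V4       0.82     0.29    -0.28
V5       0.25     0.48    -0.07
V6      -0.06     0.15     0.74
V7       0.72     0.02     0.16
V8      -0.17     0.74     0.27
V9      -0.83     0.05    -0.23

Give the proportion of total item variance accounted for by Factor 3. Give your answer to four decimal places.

0.1485

SS loadings for Factor 3 = 0.71² + (-0.04)² + (-0.22)² + (-0.28)² + (-0.07)² + 0.74² + 0.16² + 0.27² + (-0.23)² = 1.3364
Proportion of variance = 1.3364 / 9 = 0.1485.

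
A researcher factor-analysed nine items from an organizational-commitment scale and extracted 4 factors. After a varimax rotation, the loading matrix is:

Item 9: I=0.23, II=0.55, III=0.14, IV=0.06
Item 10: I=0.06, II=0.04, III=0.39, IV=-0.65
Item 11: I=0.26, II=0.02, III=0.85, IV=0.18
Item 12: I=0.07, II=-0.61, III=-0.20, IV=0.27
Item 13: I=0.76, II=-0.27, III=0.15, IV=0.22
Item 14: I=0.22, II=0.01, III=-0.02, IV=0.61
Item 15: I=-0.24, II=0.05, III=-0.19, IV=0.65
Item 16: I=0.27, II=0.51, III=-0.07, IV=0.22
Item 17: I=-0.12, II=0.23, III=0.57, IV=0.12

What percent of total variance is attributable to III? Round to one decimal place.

14.7%

SS loadings for III = 0.14² + 0.39² + 0.85² + (-0.20)² + 0.15² + (-0.02)² + (-0.19)² + (-0.07)² + 0.57² = 1.3230
With 9 standardized items, total variance = 9. Proportion = 1.3230/9 = 0.1470 → 14.70%.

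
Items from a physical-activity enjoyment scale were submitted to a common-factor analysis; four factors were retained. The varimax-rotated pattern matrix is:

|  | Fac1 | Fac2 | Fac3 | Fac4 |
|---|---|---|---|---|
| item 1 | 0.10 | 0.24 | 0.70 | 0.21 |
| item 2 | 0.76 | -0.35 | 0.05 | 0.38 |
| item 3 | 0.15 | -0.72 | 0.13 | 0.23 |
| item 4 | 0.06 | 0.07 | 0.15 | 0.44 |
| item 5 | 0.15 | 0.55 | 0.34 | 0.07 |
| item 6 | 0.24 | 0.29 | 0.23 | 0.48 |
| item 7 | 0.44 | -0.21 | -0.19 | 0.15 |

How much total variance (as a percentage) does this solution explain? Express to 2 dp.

Communalities: 0.6017, 0.8470, 0.6107, 0.2246, 0.4455, 0.4250, 0.2963; Σh² = 3.4508.
Total variance with 7 standardized items is 7, so the solution explains 3.4508/7 = 0.4930 = 49.30%.

49.30%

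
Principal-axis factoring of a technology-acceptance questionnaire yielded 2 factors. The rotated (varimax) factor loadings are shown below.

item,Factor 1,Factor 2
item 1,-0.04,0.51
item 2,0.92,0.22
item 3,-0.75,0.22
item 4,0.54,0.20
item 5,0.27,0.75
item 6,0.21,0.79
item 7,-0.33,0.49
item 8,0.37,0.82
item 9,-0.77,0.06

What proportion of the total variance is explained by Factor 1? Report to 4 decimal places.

SS loadings for Factor 1 = (-0.04)² + 0.92² + (-0.75)² + 0.54² + 0.27² + 0.21² + (-0.33)² + 0.37² + (-0.77)² = 2.6578
Proportion of variance = 2.6578 / 9 = 0.2953.

0.2953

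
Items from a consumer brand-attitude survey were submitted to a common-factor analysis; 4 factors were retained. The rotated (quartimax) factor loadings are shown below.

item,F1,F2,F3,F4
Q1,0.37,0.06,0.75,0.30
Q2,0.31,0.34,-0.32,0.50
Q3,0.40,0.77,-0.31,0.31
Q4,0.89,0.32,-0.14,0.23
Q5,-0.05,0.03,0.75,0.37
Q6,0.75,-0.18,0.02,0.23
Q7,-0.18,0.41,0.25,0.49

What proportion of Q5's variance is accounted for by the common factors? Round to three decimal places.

h² = (-0.05)² + 0.03² + 0.75² + 0.37² = 0.0025 + 0.0009 + 0.5625 + 0.1369 = 0.7028

0.703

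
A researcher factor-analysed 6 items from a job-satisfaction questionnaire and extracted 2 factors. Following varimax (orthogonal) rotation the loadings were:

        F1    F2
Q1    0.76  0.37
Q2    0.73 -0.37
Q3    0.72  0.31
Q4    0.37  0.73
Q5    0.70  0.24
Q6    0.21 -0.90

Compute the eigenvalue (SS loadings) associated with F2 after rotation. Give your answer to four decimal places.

SS loadings for F2 = 0.37² + (-0.37)² + 0.31² + 0.73² + 0.24² + (-0.90)² = 0.1369 + 0.1369 + 0.0961 + 0.5329 + 0.0576 + 0.8100 = 1.7704

1.7704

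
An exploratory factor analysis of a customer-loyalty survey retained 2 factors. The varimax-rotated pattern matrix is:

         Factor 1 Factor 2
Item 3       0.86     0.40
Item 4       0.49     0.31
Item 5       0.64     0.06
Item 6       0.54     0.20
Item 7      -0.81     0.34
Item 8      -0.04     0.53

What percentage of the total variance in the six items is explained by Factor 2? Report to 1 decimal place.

11.6%

SS loadings for Factor 2 = 0.40² + 0.31² + 0.06² + 0.20² + 0.34² + 0.53² = 0.6962
With 6 standardized items, total variance = 6. Proportion = 0.6962/6 = 0.1160 → 11.60%.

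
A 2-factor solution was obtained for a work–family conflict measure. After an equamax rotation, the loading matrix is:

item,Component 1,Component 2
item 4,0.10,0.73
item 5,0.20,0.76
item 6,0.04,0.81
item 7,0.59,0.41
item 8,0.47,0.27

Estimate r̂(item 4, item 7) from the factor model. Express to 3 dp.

0.358

r̂ = Σ λ_i·λ_j across factors = (0.10)(0.59) + (0.73)(0.41)
  = +0.0590 +0.2993 = 0.3583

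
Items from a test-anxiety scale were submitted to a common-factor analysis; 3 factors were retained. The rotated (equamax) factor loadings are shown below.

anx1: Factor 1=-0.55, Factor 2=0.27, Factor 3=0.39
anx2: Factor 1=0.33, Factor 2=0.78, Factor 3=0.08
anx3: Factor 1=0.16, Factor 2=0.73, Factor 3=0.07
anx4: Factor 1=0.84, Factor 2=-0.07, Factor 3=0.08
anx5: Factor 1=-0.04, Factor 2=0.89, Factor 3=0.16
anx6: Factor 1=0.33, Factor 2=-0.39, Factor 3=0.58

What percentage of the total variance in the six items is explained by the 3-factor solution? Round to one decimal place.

Communalities: 0.5275, 0.7237, 0.5634, 0.7169, 0.8193, 0.5974; Σh² = 3.9482.
Total variance with 6 standardized items is 6, so the solution explains 3.9482/6 = 0.6580 = 65.80%.

65.8%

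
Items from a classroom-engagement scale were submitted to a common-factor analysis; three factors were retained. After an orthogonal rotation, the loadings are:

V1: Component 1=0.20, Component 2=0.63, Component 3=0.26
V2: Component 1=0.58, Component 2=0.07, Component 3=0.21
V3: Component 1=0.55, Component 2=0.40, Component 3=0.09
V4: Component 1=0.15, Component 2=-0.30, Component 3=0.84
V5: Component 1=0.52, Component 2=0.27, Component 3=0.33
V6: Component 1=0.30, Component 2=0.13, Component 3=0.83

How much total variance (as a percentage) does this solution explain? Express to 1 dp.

57.1%

Communalities: 0.5045, 0.3854, 0.4706, 0.8181, 0.4522, 0.7958; Σh² = 3.4266.
Total variance with 6 standardized items is 6, so the solution explains 3.4266/6 = 0.5711 = 57.11%.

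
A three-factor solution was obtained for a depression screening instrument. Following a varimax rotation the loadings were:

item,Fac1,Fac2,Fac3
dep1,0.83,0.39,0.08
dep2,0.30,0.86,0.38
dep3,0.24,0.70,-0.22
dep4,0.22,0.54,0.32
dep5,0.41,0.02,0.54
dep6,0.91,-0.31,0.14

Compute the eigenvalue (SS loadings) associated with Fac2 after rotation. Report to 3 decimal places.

1.770

SS loadings for Fac2 = 0.39² + 0.86² + 0.70² + 0.54² + 0.02² + (-0.31)² = 0.1521 + 0.7396 + 0.4900 + 0.2916 + 0.0004 + 0.0961 = 1.7698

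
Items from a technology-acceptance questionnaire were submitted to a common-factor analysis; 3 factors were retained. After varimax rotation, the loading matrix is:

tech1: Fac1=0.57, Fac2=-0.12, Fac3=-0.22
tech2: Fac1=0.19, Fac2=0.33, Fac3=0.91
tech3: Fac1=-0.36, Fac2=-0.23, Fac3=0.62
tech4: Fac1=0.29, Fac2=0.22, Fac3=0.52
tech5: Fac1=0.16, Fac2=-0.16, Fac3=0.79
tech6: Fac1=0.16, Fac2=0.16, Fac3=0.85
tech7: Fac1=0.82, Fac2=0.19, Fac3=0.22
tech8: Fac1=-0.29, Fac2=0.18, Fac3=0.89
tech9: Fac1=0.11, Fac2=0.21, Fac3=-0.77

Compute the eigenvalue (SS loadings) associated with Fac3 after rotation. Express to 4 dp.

SS loadings for Fac3 = (-0.22)² + 0.91² + 0.62² + 0.52² + 0.79² + 0.85² + 0.22² + 0.89² + (-0.77)² = 0.0484 + 0.8281 + 0.3844 + 0.2704 + 0.6241 + 0.7225 + 0.0484 + 0.7921 + 0.5929 = 4.3113

4.3113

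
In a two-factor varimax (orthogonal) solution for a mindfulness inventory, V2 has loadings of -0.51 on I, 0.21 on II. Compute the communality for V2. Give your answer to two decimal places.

0.30

h² = (-0.51)² + 0.21² = 0.2601 + 0.0441 = 0.3042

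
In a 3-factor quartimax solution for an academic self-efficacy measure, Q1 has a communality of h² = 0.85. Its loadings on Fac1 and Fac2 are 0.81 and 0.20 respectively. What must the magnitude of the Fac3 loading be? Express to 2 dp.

0.39

Under orthogonal rotation h² = Σλ², so λ_Fac3² = h² − (0.6961) = 0.85 − 0.6961 = 0.1539.
|λ| = √0.1539 = 0.3923.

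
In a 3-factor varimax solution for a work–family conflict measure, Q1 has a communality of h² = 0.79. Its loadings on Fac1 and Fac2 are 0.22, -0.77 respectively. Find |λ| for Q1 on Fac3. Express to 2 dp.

0.39

Under orthogonal rotation h² = Σλ², so λ_Fac3² = h² − (0.6413) = 0.79 − 0.6413 = 0.1487.
|λ| = √0.1487 = 0.3856.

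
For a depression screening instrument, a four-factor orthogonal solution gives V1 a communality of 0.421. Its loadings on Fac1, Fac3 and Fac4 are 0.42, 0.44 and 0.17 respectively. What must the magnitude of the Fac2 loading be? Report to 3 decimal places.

Under orthogonal rotation h² = Σλ², so λ_Fac2² = h² − (0.3989) = 0.421 − 0.3989 = 0.0221.
|λ| = √0.0221 = 0.1487.

0.149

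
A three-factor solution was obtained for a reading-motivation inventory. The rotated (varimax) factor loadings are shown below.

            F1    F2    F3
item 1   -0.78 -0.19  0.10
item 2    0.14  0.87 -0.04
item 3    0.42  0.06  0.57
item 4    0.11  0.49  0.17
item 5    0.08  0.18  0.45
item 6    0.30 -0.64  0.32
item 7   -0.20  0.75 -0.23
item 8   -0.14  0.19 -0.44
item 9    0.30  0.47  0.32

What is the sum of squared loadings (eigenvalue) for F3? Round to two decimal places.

SS loadings for F3 = 0.10² + (-0.04)² + 0.57² + 0.17² + 0.45² + 0.32² + (-0.23)² + (-0.44)² + 0.32² = 0.0100 + 0.0016 + 0.3249 + 0.0289 + 0.2025 + 0.1024 + 0.0529 + 0.1936 + 0.1024 = 1.0192

1.02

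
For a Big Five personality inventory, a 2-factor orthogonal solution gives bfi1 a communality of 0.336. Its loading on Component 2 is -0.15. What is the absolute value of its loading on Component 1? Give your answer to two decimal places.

Under orthogonal rotation h² = Σλ², so λ_Component 1² = h² − (0.0225) = 0.336 − 0.0225 = 0.3135.
|λ| = √0.3135 = 0.5599.

0.56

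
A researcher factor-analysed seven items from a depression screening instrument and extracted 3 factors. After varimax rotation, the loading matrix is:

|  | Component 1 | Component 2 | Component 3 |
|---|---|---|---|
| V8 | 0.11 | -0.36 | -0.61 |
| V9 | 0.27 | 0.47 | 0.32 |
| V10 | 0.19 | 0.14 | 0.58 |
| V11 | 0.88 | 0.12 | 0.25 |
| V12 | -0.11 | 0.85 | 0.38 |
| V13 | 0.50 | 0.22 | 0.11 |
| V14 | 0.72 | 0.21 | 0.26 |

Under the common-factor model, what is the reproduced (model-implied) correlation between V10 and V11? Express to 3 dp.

0.329

r̂ = Σ λ_i·λ_j across factors = (0.19)(0.88) + (0.14)(0.12) + (0.58)(0.25)
  = +0.1672 +0.0168 +0.1450 = 0.3290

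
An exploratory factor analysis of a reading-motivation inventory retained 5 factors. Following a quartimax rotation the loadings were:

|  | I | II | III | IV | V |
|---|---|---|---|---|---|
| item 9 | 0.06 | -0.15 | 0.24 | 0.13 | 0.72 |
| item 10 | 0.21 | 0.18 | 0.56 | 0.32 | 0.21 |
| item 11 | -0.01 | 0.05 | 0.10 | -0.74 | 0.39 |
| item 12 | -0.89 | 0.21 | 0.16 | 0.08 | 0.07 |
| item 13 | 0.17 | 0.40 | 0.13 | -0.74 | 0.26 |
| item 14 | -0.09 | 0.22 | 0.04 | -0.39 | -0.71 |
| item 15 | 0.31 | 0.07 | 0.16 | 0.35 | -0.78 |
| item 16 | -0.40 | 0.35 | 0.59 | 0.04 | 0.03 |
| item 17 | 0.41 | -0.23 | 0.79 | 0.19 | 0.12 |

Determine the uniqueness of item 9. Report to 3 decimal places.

h² = 0.06² + (-0.15)² + 0.24² + 0.13² + 0.72² = 0.0036 + 0.0225 + 0.0576 + 0.0169 + 0.5184 = 0.6190
Uniqueness u² = 1 − h² = 1 − 0.6190 = 0.3810

0.381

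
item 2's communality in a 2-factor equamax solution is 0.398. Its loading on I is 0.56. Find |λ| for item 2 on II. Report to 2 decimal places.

0.29

Under orthogonal rotation h² = Σλ², so λ_II² = h² − (0.3136) = 0.398 − 0.3136 = 0.0844.
|λ| = √0.0844 = 0.2905.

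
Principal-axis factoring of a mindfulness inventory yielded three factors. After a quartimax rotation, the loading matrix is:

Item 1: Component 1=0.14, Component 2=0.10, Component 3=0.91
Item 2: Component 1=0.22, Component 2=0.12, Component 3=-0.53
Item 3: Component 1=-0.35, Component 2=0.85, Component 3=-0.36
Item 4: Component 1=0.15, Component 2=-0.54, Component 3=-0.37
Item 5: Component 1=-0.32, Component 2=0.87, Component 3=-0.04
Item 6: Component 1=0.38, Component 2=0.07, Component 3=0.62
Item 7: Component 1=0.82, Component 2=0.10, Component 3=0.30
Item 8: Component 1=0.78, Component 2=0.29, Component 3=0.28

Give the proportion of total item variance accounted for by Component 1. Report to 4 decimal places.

SS loadings for Component 1 = 0.14² + 0.22² + (-0.35)² + 0.15² + (-0.32)² + 0.38² + 0.82² + 0.78² = 1.7406
Proportion of variance = 1.7406 / 8 = 0.2176.

0.2176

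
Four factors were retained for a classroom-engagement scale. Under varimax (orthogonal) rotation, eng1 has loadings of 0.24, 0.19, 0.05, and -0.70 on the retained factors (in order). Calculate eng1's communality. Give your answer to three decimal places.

0.586

h² = 0.24² + 0.19² + 0.05² + (-0.70)² = 0.0576 + 0.0361 + 0.0025 + 0.4900 = 0.5862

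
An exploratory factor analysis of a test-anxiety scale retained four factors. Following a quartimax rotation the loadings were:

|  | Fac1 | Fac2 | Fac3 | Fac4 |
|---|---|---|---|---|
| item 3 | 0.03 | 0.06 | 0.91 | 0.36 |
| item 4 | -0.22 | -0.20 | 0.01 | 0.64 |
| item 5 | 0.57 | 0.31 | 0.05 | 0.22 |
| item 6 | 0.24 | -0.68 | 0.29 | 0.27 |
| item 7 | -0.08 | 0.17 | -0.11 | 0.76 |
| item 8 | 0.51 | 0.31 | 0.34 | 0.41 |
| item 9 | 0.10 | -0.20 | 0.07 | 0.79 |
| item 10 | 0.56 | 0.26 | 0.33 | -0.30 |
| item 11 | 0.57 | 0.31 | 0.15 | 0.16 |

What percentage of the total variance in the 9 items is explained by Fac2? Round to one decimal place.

10.3%

SS loadings for Fac2 = 0.06² + (-0.20)² + 0.31² + (-0.68)² + 0.17² + 0.31² + (-0.20)² + 0.26² + 0.31² = 0.9308
With 9 standardized items, total variance = 9. Proportion = 0.9308/9 = 0.1034 → 10.34%.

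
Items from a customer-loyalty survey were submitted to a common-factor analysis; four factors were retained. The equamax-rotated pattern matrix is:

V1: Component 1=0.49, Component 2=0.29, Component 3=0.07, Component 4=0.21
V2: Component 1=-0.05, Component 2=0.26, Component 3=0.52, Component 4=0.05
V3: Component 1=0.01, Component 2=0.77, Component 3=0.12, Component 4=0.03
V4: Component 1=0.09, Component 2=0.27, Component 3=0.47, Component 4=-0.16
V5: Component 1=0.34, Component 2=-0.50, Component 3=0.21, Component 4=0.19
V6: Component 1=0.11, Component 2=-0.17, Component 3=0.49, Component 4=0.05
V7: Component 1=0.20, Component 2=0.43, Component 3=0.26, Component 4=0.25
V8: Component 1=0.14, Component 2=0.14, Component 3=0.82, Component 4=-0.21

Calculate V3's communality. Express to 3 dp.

0.608

h² = 0.01² + 0.77² + 0.12² + 0.03² = 0.0001 + 0.5929 + 0.0144 + 0.0009 = 0.6083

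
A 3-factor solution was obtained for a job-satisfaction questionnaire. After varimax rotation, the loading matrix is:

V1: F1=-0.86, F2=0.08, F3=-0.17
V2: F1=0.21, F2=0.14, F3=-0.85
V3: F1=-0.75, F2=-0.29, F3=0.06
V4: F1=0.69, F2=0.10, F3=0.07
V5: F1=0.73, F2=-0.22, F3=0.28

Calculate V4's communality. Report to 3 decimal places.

h² = 0.69² + 0.10² + 0.07² = 0.4761 + 0.0100 + 0.0049 = 0.4910

0.491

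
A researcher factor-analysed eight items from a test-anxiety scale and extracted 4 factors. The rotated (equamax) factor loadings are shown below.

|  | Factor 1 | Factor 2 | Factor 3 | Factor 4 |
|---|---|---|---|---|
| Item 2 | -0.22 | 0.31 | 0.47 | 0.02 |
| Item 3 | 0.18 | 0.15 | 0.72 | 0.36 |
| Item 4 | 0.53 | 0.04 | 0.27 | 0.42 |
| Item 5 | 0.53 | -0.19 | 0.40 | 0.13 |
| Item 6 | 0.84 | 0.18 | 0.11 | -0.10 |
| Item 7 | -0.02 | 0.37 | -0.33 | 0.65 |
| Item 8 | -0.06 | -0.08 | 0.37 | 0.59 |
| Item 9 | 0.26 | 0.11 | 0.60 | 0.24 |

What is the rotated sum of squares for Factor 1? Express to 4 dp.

SS loadings for Factor 1 = (-0.22)² + 0.18² + 0.53² + 0.53² + 0.84² + (-0.02)² + (-0.06)² + 0.26² = 0.0484 + 0.0324 + 0.2809 + 0.2809 + 0.7056 + 0.0004 + 0.0036 + 0.0676 = 1.4198

1.4198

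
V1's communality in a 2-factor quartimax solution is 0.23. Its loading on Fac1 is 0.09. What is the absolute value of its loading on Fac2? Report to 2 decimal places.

0.47

Under orthogonal rotation h² = Σλ², so λ_Fac2² = h² − (0.0081) = 0.23 − 0.0081 = 0.2219.
|λ| = √0.2219 = 0.4711.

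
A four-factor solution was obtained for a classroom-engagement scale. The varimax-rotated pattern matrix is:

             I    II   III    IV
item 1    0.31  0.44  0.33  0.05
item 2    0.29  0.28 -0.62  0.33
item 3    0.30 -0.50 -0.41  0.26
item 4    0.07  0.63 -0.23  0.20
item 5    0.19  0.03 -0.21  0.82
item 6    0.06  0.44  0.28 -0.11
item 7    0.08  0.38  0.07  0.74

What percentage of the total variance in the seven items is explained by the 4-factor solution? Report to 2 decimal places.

Communalities: 0.4011, 0.6558, 0.5757, 0.4947, 0.7535, 0.2877, 0.7033; Σh² = 3.8718.
Total variance with 7 standardized items is 7, so the solution explains 3.8718/7 = 0.5531 = 55.31%.

55.31%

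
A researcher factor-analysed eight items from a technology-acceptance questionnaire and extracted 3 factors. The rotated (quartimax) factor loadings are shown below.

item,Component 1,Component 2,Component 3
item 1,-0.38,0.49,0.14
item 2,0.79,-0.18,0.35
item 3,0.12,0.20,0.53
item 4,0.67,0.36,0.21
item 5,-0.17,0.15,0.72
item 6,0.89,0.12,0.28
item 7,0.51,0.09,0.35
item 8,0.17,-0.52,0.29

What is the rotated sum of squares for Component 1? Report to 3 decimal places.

SS loadings for Component 1 = (-0.38)² + 0.79² + 0.12² + 0.67² + (-0.17)² + 0.89² + 0.51² + 0.17² = 0.1444 + 0.6241 + 0.0144 + 0.4489 + 0.0289 + 0.7921 + 0.2601 + 0.0289 = 2.3418

2.342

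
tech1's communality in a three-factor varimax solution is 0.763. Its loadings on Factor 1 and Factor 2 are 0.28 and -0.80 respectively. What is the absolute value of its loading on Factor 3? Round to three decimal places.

0.211

Under orthogonal rotation h² = Σλ², so λ_Factor 3² = h² − (0.7184) = 0.763 − 0.7184 = 0.0446.
|λ| = √0.0446 = 0.2112.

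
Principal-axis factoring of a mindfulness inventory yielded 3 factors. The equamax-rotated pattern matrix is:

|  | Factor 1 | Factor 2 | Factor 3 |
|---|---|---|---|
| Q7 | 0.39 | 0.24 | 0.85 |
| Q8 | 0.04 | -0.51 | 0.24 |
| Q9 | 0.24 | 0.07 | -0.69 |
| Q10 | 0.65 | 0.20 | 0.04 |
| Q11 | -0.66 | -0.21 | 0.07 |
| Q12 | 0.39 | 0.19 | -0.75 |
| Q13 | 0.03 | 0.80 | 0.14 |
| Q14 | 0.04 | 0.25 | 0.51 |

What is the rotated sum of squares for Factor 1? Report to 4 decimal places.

SS loadings for Factor 1 = 0.39² + 0.04² + 0.24² + 0.65² + (-0.66)² + 0.39² + 0.03² + 0.04² = 0.1521 + 0.0016 + 0.0576 + 0.4225 + 0.4356 + 0.1521 + 0.0009 + 0.0016 = 1.2240

1.2240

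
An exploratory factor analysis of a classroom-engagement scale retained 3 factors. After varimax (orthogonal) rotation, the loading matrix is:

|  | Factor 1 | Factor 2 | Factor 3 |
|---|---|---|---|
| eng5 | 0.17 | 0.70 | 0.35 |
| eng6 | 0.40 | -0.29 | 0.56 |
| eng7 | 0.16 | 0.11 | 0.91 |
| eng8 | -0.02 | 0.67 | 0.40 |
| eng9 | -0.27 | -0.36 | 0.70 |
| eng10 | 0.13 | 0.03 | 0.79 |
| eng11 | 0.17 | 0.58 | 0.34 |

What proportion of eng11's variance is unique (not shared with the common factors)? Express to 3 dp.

0.519

h² = 0.17² + 0.58² + 0.34² = 0.0289 + 0.3364 + 0.1156 = 0.4809
Uniqueness u² = 1 − h² = 1 − 0.4809 = 0.5191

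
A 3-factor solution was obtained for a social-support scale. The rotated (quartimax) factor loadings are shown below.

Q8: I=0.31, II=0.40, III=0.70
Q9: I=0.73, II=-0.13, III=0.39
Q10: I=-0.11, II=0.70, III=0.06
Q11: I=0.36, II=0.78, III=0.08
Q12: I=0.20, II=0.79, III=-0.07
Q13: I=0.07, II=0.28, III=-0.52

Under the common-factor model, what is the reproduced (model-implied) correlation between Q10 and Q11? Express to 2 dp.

r̂ = Σ λ_i·λ_j across factors = (-0.11)(0.36) + (0.70)(0.78) + (0.06)(0.08)
  = -0.0396 +0.5460 +0.0048 = 0.5112

0.51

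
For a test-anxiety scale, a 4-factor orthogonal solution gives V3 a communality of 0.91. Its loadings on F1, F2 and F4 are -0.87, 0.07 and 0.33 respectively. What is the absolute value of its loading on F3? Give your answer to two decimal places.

0.20

Under orthogonal rotation h² = Σλ², so λ_F3² = h² − (0.8707) = 0.91 − 0.8707 = 0.0393.
|λ| = √0.0393 = 0.1982.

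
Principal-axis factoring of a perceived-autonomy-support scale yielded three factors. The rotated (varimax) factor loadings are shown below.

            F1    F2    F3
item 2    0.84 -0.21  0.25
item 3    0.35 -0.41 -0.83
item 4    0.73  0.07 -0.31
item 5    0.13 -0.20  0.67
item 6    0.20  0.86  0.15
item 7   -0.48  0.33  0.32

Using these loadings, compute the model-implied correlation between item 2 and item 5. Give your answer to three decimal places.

0.319

r̂ = Σ λ_i·λ_j across factors = (0.84)(0.13) + (-0.21)(-0.20) + (0.25)(0.67)
  = +0.1092 +0.0420 +0.1675 = 0.3187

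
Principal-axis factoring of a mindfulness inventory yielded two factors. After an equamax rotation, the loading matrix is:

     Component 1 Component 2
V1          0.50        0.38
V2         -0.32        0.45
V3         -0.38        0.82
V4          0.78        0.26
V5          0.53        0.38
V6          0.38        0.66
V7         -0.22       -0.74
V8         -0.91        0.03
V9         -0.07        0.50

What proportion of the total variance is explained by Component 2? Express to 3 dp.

SS loadings for Component 2 = 0.38² + 0.45² + 0.82² + 0.26² + 0.38² + 0.66² + (-0.74)² + 0.03² + 0.50² = 2.4654
Proportion of variance = 2.4654 / 9 = 0.2739.

0.274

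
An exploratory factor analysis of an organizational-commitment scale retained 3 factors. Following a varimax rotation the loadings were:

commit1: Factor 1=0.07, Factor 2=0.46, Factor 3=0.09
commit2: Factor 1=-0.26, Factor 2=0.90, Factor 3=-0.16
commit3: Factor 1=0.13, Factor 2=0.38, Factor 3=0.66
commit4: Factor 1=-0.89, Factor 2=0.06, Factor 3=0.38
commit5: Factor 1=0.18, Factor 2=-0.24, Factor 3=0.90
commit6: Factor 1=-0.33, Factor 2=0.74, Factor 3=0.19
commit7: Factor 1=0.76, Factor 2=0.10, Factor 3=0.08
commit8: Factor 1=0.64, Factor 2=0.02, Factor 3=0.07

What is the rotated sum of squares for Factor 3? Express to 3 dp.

SS loadings for Factor 3 = 0.09² + (-0.16)² + 0.66² + 0.38² + 0.90² + 0.19² + 0.08² + 0.07² = 0.0081 + 0.0256 + 0.4356 + 0.1444 + 0.8100 + 0.0361 + 0.0064 + 0.0049 = 1.4711

1.471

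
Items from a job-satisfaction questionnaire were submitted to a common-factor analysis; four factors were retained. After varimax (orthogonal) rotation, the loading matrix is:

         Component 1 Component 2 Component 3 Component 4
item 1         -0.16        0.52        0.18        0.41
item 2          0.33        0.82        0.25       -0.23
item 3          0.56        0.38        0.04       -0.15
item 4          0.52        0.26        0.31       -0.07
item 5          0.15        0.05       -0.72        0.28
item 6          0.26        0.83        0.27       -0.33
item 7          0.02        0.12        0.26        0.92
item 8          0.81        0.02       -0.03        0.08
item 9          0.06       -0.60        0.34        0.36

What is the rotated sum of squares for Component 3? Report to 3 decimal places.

SS loadings for Component 3 = 0.18² + 0.25² + 0.04² + 0.31² + (-0.72)² + 0.27² + 0.26² + (-0.03)² + 0.34² = 0.0324 + 0.0625 + 0.0016 + 0.0961 + 0.5184 + 0.0729 + 0.0676 + 0.0009 + 0.1156 = 0.9680

0.968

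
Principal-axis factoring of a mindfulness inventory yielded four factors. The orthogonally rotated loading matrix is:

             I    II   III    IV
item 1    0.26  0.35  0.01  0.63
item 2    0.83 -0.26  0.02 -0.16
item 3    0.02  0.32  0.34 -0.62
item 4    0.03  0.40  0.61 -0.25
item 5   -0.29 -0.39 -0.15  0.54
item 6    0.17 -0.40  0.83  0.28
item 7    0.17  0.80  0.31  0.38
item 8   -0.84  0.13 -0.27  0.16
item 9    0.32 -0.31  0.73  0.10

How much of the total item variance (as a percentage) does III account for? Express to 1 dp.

21.1%

SS loadings for III = 0.01² + 0.02² + 0.34² + 0.61² + (-0.15)² + 0.83² + 0.31² + (-0.27)² + 0.73² = 1.9015
With 9 standardized items, total variance = 9. Proportion = 1.9015/9 = 0.2113 → 21.13%.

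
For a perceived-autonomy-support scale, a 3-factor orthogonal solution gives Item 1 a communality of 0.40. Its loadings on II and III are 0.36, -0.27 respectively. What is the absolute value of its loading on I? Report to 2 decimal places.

0.44

Under orthogonal rotation h² = Σλ², so λ_I² = h² − (0.2025) = 0.40 − 0.2025 = 0.1975.
|λ| = √0.1975 = 0.4444.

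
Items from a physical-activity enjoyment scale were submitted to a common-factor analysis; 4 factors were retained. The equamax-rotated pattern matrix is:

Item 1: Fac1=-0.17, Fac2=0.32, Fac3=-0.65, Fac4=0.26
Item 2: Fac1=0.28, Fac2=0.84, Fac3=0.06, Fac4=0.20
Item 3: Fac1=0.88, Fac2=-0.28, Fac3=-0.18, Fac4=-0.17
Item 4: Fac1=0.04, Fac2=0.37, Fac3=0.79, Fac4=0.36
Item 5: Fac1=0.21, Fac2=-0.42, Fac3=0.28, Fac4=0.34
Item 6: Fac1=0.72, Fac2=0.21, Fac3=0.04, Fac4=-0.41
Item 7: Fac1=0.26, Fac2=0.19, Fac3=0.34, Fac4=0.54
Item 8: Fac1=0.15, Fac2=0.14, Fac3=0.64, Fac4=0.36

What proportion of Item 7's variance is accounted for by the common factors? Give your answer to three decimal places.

h² = 0.26² + 0.19² + 0.34² + 0.54² = 0.0676 + 0.0361 + 0.1156 + 0.2916 = 0.5109

0.511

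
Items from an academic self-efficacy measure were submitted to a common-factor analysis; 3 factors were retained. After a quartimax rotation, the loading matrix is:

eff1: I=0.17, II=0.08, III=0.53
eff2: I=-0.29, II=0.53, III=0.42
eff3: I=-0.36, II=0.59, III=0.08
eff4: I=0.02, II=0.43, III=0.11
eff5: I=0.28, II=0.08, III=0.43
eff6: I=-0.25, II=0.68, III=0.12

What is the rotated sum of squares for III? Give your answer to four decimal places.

SS loadings for III = 0.53² + 0.42² + 0.08² + 0.11² + 0.43² + 0.12² = 0.2809 + 0.1764 + 0.0064 + 0.0121 + 0.1849 + 0.0144 = 0.6751

0.6751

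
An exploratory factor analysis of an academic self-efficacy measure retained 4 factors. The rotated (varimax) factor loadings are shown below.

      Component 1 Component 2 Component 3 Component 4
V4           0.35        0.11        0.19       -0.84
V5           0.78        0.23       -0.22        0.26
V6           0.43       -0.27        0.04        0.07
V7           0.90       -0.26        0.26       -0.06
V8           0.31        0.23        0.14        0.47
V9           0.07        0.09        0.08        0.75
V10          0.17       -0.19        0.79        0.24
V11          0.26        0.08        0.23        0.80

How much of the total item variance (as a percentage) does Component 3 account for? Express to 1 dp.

10.7%

SS loadings for Component 3 = 0.19² + (-0.22)² + 0.04² + 0.26² + 0.14² + 0.08² + 0.79² + 0.23² = 0.8567
With 8 standardized items, total variance = 8. Proportion = 0.8567/8 = 0.1071 → 10.71%.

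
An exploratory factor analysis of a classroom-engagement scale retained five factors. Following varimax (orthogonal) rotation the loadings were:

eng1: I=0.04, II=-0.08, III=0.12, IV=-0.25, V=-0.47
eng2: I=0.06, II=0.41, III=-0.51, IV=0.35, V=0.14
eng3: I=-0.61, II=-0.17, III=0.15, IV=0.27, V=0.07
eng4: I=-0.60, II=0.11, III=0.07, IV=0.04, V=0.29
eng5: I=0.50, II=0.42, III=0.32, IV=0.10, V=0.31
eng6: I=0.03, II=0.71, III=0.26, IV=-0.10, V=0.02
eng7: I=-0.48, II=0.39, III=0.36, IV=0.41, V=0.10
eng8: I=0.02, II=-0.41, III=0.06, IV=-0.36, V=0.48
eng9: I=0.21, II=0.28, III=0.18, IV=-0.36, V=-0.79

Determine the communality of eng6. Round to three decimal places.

h² = 0.03² + 0.71² + 0.26² + (-0.10)² + 0.02² = 0.0009 + 0.5041 + 0.0676 + 0.0100 + 0.0004 = 0.5830

0.583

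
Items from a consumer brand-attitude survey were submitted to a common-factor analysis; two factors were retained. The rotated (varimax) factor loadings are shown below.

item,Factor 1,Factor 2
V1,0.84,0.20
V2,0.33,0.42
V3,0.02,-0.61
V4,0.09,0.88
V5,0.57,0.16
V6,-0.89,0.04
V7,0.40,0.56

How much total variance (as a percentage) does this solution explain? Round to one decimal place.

SS loadings by factor: 2.1000, 1.7037; total = 3.8037.
Total variance with 7 standardized items is 7, so the solution explains 3.8037/7 = 0.5434 = 54.34%.

54.3%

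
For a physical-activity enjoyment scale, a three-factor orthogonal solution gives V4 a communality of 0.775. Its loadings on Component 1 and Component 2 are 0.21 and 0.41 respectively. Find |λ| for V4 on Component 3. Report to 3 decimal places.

Under orthogonal rotation h² = Σλ², so λ_Component 3² = h² − (0.2122) = 0.775 − 0.2122 = 0.5628.
|λ| = √0.5628 = 0.7502.

0.750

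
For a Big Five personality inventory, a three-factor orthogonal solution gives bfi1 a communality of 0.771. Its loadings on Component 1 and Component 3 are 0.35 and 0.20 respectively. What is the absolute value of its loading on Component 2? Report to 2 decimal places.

Under orthogonal rotation h² = Σλ², so λ_Component 2² = h² − (0.1625) = 0.771 − 0.1625 = 0.6085.
|λ| = √0.6085 = 0.7801.

0.78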